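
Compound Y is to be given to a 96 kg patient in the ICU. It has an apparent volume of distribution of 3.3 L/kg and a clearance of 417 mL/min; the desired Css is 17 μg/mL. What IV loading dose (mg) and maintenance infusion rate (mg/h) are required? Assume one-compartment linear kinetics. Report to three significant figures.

(a) 5390 mg; (b) 425 mg/h

Vd = 3.3 L/kg × 96 kg = 316.8 L
Loading dose = Vd × C = 316.8 × 17 = 5386 mg
CL = 417 mL/min × 60/1000 = 25.02 L/h
Maintenance infusion rate = CL × Css = 25.02 × 17 = 425.3 mg/h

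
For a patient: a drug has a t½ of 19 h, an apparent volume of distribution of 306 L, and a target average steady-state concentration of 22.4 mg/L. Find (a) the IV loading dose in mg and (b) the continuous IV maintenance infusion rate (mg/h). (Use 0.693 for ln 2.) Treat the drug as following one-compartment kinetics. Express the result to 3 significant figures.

LD = Vd × C = 306.0 × 22.4 = 6854 mg
CL = 0.693 × Vd / t½ = 0.693 × 306.0 / 19 = 11.16 L/h
Infusion rate = CL × Css = 11.16 × 22.4 = 250.0 mg/h

(a) 6850 mg; (b) 250 mg/h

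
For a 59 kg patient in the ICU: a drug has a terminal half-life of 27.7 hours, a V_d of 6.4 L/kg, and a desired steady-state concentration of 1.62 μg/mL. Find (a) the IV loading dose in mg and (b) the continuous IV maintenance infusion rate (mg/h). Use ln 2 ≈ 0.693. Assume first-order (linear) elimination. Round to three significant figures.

(a) 612 mg; (b) 15.3 mg/h

Total Vd = 6.4 × 59 = 377.6 L
LD = Vd × C = 377.6 × 1.62 = 611.7 mg
CL = 0.693 × Vd / t½ = 0.693 × 377.6 / 27.7 = 9.447 L/h
Infusion rate = CL × Css = 9.447 × 1.62 = 15.30 mg/h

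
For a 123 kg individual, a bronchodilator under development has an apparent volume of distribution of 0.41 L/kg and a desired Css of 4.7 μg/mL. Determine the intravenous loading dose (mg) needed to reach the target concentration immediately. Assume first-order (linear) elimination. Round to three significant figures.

237 mg

Total Vd = 0.41 × 123 = 50.43 L
The loading dose fills Vd to the target concentration.
LD = Vd × C = 50.43 × 4.700 = 237.0 mg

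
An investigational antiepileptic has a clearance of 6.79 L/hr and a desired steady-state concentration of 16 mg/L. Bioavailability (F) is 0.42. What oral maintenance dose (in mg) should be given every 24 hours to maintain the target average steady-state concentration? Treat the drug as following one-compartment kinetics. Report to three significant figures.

6210 mg

D = CL × Css × τ / F = 6.790 × 16 × 24 / 0.42 = 6208 mg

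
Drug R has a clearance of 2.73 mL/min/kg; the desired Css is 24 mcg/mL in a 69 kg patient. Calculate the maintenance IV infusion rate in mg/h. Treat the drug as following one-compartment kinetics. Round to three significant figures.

271 mg/h

CL = 2.73 mL/min/kg × 69 kg = 188.4 mL/min = 188.4 × 60/1000 = 11.30 L/h
At steady state, infusion rate equals elimination rate: rate in = CL × Css.
Infusion rate = CL · Css = 11.30 L/h × 24 mg/L = 271.2 mg/h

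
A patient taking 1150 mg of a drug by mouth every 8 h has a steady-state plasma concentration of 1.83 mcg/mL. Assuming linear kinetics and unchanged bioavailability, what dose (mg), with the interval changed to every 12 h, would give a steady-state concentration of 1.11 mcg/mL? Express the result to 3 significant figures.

With linear kinetics, Css is proportional to dose rate (D/τ) at fixed clearance.
D₂ = D₁ × (Css,target / Css,current) × (τ₂/τ₁) = 1150 × (1.11/1.83) × (12/8) = 1046 mg

1050 mg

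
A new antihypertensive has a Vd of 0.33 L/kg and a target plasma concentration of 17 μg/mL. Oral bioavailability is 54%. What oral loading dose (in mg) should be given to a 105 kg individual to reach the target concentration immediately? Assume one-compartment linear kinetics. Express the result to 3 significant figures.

Vd(total) = 105 kg × 0.33 L/kg = 34.65 L
The loading dose fills Vd to the target concentration.
LD = Vd × C / F = 34.65 × 17.00 / 0.54 = 1091 mg

1090 mg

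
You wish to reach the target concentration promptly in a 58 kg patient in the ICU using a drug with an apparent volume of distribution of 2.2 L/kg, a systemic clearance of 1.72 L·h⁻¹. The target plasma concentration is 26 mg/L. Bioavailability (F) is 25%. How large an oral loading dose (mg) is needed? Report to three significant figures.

Total Vd = 2.2 × 58 = 127.6 L
LD = Vd × C / F = 127.6 × 26.00 / 0.25 = 13270 mg

13300 mg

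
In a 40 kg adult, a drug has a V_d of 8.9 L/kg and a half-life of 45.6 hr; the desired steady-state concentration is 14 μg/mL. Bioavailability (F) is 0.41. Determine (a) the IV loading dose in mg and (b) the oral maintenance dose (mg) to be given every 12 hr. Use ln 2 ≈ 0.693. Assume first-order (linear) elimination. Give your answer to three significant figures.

Total Vd = 8.9 × 40 = 356.0 L
LD = Vd × C = 356.0 × 14 = 4984 mg
CL = 0.693 × Vd / t½ = 0.693 × 356.0 / 45.6 = 5.410 L/h
D = CL × Css × τ / F = 5.410 × 14 × 12 / 0.41 = 2217 mg

(a) 4980 mg; (b) 2220 mg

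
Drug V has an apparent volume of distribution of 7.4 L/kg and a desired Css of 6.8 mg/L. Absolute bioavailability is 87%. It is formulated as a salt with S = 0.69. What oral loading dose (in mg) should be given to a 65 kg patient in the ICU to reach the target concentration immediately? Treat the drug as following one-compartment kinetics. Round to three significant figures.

5450 mg

Total Vd = 7.4 × 65 = 481.0 L
LD = Vd × C / F / S = 481.0 × 6.800 / 0.87 / 0.69 = 5449 mg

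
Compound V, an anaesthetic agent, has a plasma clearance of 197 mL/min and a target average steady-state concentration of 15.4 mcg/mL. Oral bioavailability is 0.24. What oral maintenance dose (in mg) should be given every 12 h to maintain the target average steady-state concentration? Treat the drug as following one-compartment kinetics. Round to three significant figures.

CL = 197 mL/min = 197 × 0.06 = 11.82 L/h
At steady state, dose per interval replaces the amount cleared in that interval: F·D/τ = CL·Css.
D = CL × Css × τ / F = 11.82 × 15.4 × 12 / 0.24 = 9101 mg

9100 mg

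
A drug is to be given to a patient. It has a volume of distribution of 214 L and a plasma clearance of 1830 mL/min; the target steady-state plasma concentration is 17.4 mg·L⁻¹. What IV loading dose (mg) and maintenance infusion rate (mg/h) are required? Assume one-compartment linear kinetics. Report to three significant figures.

(a) 3720 mg; (b) 1910 mg/h

Loading dose = Vd × C = 214.0 × 17.4 = 3724 mg
CL = 1830 mL/min × 60/1000 = 109.8 L/h
Maintenance: replace elimination → rate = CL × Css = 109.8 × 17.4 = 1911 mg/h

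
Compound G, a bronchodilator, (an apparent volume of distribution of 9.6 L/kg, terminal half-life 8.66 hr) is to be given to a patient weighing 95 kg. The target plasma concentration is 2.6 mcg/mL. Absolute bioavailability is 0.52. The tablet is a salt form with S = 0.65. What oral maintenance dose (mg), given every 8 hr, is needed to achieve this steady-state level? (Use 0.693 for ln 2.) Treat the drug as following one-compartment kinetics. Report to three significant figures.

4490 mg

Vd = 9.6 L/kg × 95 kg = 912.0 L
CL = ln 2 · Vd / t½ = 0.693 × 912.0 / 8.66 = 72.98 L/h
D = CL × Css × τ / F / S = 72.98 × 2.6 × 8 / 0.52 / 0.65 = 4491 mg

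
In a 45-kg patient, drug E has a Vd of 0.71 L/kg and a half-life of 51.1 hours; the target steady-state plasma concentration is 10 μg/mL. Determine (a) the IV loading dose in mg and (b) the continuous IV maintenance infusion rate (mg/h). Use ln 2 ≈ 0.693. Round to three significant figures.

Total Vd = 0.71 × 45 = 31.95 L
LD = Vd × C = 31.95 × 10 = 319.5 mg
CL = 0.693 × Vd / t½ = 0.693 × 31.95 / 51.1 = 0.4333 L/h
Infusion rate = CL × Css = 0.4333 × 10 = 4.333 mg/h

(a) 320 mg; (b) 4.33 mg/h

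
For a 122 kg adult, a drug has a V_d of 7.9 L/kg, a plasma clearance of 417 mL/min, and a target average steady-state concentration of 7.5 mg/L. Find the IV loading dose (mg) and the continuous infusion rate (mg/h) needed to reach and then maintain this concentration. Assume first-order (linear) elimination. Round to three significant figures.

(a) 7230 mg; (b) 188 mg/h

Vd(total) = 122 kg × 7.9 L/kg = 963.8 L
Loading dose = Vd × C = 963.8 × 7.5 = 7229 mg
CL = 417 mL/min = 417 × 0.06 = 25.02 L/h
Maintenance: replace elimination → rate = CL × Css = 25.02 × 7.5 = 187.7 mg/h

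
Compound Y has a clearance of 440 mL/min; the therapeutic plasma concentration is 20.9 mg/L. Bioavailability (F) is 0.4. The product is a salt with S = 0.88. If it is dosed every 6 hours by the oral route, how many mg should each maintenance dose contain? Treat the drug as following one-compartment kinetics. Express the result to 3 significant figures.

9410 mg

CL = 440 mL/min = 440 × 0.06 = 26.40 L/h
D = CL × Css × τ / F / S = 26.40 × 20.9 × 6 / 0.4 / 0.88 = 9405 mg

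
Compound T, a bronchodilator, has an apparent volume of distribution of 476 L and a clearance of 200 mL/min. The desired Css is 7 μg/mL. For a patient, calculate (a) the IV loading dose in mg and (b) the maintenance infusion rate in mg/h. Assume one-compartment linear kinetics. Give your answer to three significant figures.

(a) 3330 mg; (b) 84.0 mg/h

Loading: fill Vd to C_target → 476.0 L × 7 mg/L = 3332 mg
Convert clearance: 200 mL/min × 60 min/h ÷ 1000 mL/L = 12.00 L/h
Maintenance infusion rate = CL × Css = 12.00 × 7 = 84.00 mg/h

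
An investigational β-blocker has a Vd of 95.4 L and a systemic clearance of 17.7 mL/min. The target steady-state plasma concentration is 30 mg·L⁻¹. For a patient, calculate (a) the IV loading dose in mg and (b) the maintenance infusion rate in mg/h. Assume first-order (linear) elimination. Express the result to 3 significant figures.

Loading: fill Vd to C_target → 95.40 L × 30 mg/L = 2862 mg
Convert clearance: 17.7 mL/min × 60 min/h ÷ 1000 mL/L = 1.062 L/h
Maintenance: replace elimination → rate = CL × Css = 1.062 × 30 = 31.86 mg/h

(a) 2860 mg; (b) 31.9 mg/h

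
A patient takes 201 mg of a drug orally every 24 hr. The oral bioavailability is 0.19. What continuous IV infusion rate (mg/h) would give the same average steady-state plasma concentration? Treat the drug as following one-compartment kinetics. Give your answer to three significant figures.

1.59 mg/h

Equivalent systemic input: infusion rate = F·D/τ.
Rate = 0.19 × 201 / 24 = 1.591 mg/h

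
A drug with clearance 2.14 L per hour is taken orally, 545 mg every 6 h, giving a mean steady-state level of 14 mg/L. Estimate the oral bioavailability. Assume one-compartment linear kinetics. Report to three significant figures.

F·D/τ = CL·Css at steady state → F = CL·Css·τ / D.
F = 2.14 × 14 × 6 / 545 = 0.330

0.330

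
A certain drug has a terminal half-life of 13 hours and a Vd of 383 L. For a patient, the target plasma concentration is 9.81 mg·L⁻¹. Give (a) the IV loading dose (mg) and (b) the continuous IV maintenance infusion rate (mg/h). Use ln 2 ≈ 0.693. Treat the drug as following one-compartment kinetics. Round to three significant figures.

LD = Vd × C = 383.0 × 9.81 = 3757 mg
CL = 0.693 × Vd / t½ = 0.693 × 383.0 / 13 = 20.42 L/h
Infusion rate = CL × Css = 20.42 × 9.81 = 200.3 mg/h

(a) 3760 mg; (b) 200 mg/h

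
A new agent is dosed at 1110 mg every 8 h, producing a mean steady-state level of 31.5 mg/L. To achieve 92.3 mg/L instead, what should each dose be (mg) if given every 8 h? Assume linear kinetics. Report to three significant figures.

3250 mg

For first-order elimination, Css ∝ F·D/(CL·τ); F and CL are unchanged, so Css ∝ D/τ.
D₂ = D₁ × (Css,target / Css,current) = 1110 × 92.3/31.5 = 3252 mg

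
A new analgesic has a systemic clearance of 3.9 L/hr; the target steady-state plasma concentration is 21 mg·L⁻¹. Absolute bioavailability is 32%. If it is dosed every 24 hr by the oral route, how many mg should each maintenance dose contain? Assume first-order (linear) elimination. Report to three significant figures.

D = CL × Css × τ / F = 3.900 × 21 × 24 / 0.32 = 6143 mg

6140 mg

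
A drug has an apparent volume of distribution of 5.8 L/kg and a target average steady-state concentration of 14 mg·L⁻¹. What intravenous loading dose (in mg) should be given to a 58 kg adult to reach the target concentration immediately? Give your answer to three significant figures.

4710 mg

Vd(total) = 58 kg × 5.8 L/kg = 336.4 L
The loading dose fills Vd to the target concentration.
LD = Vd × C = 336.4 × 14.00 = 4710 mg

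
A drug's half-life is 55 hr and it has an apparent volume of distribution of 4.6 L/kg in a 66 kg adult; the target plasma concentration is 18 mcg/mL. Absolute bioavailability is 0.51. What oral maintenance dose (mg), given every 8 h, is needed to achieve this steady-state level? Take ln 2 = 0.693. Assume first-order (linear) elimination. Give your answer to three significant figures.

Vd(total) = 66 kg × 4.6 L/kg = 303.6 L
CL = ln 2 · Vd / t½ = 0.693 × 303.6 / 55 = 3.825 L/h
D = CL × Css × τ / F = 3.825 × 18 × 8 / 0.51 = 1080 mg

1080 mg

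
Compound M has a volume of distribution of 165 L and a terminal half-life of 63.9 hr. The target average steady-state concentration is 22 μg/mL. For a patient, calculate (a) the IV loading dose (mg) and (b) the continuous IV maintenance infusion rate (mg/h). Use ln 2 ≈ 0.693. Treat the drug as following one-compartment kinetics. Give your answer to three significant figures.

LD = Vd × C = 165.0 × 22 = 3630 mg
CL = 0.693 × Vd / t½ = 0.693 × 165.0 / 63.9 = 1.789 L/h
Infusion rate = CL × Css = 1.789 × 22 = 39.36 mg/h

(a) 3630 mg; (b) 39.4 mg/h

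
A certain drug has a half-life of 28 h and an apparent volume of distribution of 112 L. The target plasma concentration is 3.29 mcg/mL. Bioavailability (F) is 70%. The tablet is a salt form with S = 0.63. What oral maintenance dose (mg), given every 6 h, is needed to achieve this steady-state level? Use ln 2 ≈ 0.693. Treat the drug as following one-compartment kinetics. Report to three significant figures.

CL = ln 2 · Vd / t½ = 0.693 × 112.0 / 28 = 2.772 L/h
D = CL × Css × τ / F / S = 2.772 × 3.29 × 6 / 0.7 / 0.63 = 124.1 mg

124 mg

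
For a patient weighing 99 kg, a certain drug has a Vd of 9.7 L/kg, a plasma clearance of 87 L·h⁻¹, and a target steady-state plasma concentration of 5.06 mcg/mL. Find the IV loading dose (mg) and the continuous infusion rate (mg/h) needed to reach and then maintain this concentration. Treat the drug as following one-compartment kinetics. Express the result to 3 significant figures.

(a) 4860 mg; (b) 440 mg/h

Total Vd = 9.7 × 99 = 960.3 L
Loading dose = Vd × C = 960.3 × 5.06 = 4859 mg
Maintenance: replace elimination → rate = CL × Css = 87.00 × 5.06 = 440.2 mg/h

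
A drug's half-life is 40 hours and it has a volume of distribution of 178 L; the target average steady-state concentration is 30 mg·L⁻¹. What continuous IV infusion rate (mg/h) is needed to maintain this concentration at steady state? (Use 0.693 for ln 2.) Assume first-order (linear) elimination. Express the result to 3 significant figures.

92.5 mg/h

CL = ln 2 · Vd / t½ = 0.693 × 178.0 / 40 = 3.084 L/h
Infusion rate = CL × Css = 3.084 × 30 = 92.52 mg/h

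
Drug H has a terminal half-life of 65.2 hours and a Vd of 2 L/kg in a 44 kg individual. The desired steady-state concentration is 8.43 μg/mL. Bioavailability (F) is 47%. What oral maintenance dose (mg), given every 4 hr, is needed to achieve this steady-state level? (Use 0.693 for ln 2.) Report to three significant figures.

67.1 mg

Total Vd = 2 × 44 = 88.00 L
k = 0.693/65.2 = 0.01063 h⁻¹, so CL = k·Vd = 0.01063 × 88.00 = 0.9354 L/h
D = CL × Css × τ / F = 0.9354 × 8.43 × 4 / 0.47 = 67.11 mg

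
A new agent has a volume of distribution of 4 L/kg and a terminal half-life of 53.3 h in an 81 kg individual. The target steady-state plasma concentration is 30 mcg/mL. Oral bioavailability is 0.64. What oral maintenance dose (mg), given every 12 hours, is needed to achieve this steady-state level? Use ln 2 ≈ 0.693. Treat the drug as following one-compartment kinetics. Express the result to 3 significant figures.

2370 mg

Vd = 4 L/kg × 81 kg = 324.0 L
CL = 0.693 × Vd / t½ = 0.693 × 324.0 / 53.3 = 4.213 L/h
D = CL × Css × τ / F = 4.213 × 30 × 12 / 0.64 = 2370 mg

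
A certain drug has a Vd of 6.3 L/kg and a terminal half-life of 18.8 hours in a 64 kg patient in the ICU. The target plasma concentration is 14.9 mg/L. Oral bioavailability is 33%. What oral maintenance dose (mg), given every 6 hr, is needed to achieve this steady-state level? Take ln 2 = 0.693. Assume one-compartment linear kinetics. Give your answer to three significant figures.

4030 mg

Total Vd = 6.3 × 64 = 403.2 L
k = 0.693/18.8 = 0.03686 h⁻¹, so CL = k·Vd = 0.03686 × 403.2 = 14.86 L/h
D = CL × Css × τ / F = 14.86 × 14.9 × 6 / 0.33 = 4026 mg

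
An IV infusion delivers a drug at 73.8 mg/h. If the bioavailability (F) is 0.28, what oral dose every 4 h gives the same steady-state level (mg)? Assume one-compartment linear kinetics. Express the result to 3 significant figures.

1050 mg

To maintain the same Css, the systemic dosing rate must be unchanged: F·D/τ = infusion rate.
D = rate × τ / F = 73.8 × 4 / 0.28 = 1054 mg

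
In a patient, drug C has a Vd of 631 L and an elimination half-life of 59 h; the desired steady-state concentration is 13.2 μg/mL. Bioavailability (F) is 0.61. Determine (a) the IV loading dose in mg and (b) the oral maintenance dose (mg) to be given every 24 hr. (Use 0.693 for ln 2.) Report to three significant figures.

LD = Vd × C = 631.0 × 13.2 = 8329 mg
CL = 0.693 × Vd / t½ = 0.693 × 631.0 / 59 = 7.412 L/h
D = CL × Css × τ / F = 7.412 × 13.2 × 24 / 0.61 = 3849 mg

(a) 8330 mg; (b) 3850 mg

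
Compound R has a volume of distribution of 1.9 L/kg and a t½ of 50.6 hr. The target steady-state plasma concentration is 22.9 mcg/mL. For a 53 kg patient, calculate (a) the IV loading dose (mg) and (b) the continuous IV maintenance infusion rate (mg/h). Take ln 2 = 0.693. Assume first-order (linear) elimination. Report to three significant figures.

Vd = 1.9 L/kg × 53 kg = 100.7 L
LD = Vd × C = 100.7 × 22.9 = 2306 mg
CL = 0.693 × Vd / t½ = 0.693 × 100.7 / 50.6 = 1.379 L/h
Infusion rate = CL × Css = 1.379 × 22.9 = 31.58 mg/h

(a) 2310 mg; (b) 31.6 mg/h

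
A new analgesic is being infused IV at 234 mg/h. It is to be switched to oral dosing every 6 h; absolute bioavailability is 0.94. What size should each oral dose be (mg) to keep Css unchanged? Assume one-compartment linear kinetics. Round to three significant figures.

To maintain the same Css, the systemic dosing rate must be unchanged: F·D/τ = infusion rate.
D = rate × τ / F = 234 × 6 / 0.94 = 1494 mg

1490 mg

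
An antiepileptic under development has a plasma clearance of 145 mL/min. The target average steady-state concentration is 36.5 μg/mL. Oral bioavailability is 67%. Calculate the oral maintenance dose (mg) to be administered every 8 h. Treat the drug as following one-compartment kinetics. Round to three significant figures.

3790 mg

CL = 145 mL/min = 145 × 0.06 = 8.700 L/h
At steady state, dose per interval replaces the amount cleared in that interval: F·D/τ = CL·Css.
D = CL × Css × τ / F = 8.700 × 36.5 × 8 / 0.67 = 3792 mg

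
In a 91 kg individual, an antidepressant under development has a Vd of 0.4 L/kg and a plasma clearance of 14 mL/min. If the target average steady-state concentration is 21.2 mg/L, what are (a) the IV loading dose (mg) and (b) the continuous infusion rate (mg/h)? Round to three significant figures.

Total Vd = 0.4 × 91 = 36.40 L
LD = Vd · C_target = 36.40 × 21.2 = 771.7 mg
Convert clearance: 14 mL/min × 60 min/h ÷ 1000 mL/L = 0.8400 L/h
Maintenance infusion rate = CL × Css = 0.8400 × 21.2 = 17.81 mg/h

(a) 772 mg; (b) 17.8 mg/h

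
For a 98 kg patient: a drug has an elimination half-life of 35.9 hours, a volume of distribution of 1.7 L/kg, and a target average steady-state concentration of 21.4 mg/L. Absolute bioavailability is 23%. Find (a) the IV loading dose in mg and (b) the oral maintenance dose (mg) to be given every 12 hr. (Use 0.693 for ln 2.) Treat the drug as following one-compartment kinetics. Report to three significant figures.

(a) 3570 mg; (b) 3590 mg

Vd(total) = 98 kg × 1.7 L/kg = 166.6 L
LD = Vd × C = 166.6 × 21.4 = 3565 mg
CL = 0.693 × Vd / t½ = 0.693 × 166.6 / 35.9 = 3.216 L/h
D = CL × Css × τ / F = 3.216 × 21.4 × 12 / 0.23 = 3591 mg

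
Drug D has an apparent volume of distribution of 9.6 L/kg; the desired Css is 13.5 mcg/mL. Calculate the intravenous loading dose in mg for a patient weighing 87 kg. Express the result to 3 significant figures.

11300 mg

Total Vd = 9.6 × 87 = 835.2 L
LD = Vd × C = 835.2 × 13.50 = 11280 mg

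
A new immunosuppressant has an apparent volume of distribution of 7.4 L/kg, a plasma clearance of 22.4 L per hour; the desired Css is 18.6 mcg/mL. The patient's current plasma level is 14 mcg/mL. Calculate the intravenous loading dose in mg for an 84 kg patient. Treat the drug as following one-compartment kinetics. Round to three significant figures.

Vd(total) = 84 kg × 7.4 L/kg = 621.6 L
Concentration deficit ΔC = 18.6 − 14 = 4.600 mg/L
LD = Vd × ΔC = 621.6 × 4.600 = 2859 mg

2860 mg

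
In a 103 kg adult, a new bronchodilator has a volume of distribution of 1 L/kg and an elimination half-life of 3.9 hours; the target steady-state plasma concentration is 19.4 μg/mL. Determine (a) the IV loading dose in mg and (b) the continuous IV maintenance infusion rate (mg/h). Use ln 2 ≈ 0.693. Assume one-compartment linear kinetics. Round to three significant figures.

Total Vd = 1 × 103 = 103.0 L
LD = Vd × C = 103.0 × 19.4 = 1998 mg
CL = 0.693 × Vd / t½ = 0.693 × 103.0 / 3.9 = 18.30 L/h
Infusion rate = CL × Css = 18.30 × 19.4 = 355.0 mg/h

(a) 2000 mg; (b) 355 mg/h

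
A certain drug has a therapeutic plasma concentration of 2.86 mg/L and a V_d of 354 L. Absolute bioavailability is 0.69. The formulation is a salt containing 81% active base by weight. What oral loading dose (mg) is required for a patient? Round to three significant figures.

1810 mg

The loading dose fills Vd to the target concentration.
LD = Vd × C / F / S = 354.0 × 2.860 / 0.69 / 0.81 = 1811 mg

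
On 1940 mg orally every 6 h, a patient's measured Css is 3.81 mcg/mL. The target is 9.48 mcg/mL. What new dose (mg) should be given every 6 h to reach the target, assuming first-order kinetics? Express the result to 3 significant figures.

For first-order elimination, Css ∝ F·D/(CL·τ); F and CL are unchanged, so Css ∝ D/τ.
D₂ = D₁ × (Css,target / Css,current) = 1940 × 9.48/3.81 = 4827 mg

4830 mg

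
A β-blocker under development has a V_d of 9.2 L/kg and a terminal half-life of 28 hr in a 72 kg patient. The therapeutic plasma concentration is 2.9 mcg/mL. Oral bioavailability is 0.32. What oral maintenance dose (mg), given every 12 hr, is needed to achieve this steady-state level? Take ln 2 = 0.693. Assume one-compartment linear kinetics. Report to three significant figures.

1780 mg

Vd(total) = 72 kg × 9.2 L/kg = 662.4 L
k = 0.693/28 = 0.02475 h⁻¹, so CL = k·Vd = 0.02475 × 662.4 = 16.39 L/h
D = CL × Css × τ / F = 16.39 × 2.9 × 12 / 0.32 = 1782 mg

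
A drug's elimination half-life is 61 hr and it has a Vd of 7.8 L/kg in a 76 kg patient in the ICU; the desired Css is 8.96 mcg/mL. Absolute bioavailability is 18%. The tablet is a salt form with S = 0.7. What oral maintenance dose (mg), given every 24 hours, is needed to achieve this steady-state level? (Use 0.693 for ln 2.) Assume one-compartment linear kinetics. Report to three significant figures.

11500 mg

Total Vd = 7.8 × 76 = 592.8 L
k = 0.693/61 = 0.01136 h⁻¹, so CL = k·Vd = 0.01136 × 592.8 = 6.734 L/h
D = CL × Css × τ / F / S = 6.734 × 8.96 × 24 / 0.18 / 0.7 = 11490 mg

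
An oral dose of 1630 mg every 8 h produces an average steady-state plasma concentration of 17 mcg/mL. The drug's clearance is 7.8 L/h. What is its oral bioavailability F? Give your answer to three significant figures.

F·D/τ = CL·Css at steady state → F = CL·Css·τ / D.
F = 7.8 × 17 × 8 / 1630 = 0.651

0.651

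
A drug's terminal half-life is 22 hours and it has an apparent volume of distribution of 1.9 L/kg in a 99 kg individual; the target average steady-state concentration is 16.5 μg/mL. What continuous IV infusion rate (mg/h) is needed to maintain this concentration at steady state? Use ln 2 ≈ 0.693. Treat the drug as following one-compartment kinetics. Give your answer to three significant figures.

Vd(total) = 99 kg × 1.9 L/kg = 188.1 L
CL = 0.693 × Vd / t½ = 0.693 × 188.1 / 22 = 5.925 L/h
Infusion rate = CL × Css = 5.925 × 16.5 = 97.76 mg/h

97.8 mg/h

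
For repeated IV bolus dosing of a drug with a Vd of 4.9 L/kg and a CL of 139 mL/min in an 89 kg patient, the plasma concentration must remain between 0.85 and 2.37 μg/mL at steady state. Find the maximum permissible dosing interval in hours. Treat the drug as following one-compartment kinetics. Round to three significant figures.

Vd = 4.9 L/kg × 89 kg = 436.1 L
Convert clearance: 139 mL/min × 60 min/h ÷ 1000 mL/L = 8.340 L/h
k = CL / Vd = 8.340 / 436.1 = 0.01912 h⁻¹
Between IV bolus doses, concentration decays as C = C₀·e^(−kτ), so C_peak/C_trough = e^(kτ).
τ_max = ln(C_peak/C_trough) / k = ln(2.37/0.85) / 0.01912 = 1.025 / 0.01912 = 53.61 h

53.6 h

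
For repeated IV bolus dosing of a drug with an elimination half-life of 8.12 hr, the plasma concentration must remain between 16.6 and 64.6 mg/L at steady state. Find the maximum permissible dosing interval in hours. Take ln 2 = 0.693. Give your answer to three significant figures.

15.9 h

k = 0.693 / t½ = 0.693 / 8.12 = 0.08534 h⁻¹
Between IV bolus doses, concentration decays as C = C₀·e^(−kτ), so C_peak/C_trough = e^(kτ).
τ_max = ln(C_peak/C_trough) / k = ln(64.6/16.6) / 0.08534 = 1.359 / 0.08534 = 15.92 h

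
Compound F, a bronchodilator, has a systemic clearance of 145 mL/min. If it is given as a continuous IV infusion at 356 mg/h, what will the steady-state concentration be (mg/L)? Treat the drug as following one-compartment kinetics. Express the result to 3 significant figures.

Convert clearance: 145 mL/min × 60 min/h ÷ 1000 mL/L = 8.700 L/h
Css = rate / CL = 356 / 8.700 = 40.92 mg/L

40.9 mg/L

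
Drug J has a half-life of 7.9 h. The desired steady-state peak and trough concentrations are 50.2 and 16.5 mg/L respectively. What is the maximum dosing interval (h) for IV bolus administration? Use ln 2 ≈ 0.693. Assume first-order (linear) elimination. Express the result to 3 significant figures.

12.7 h

k = 0.693 / t½ = 0.693 / 7.9 = 0.08772 h⁻¹
Between IV bolus doses, concentration decays as C = C₀·e^(−kτ), so C_peak/C_trough = e^(kτ).
τ_max = ln(C_peak/C_trough) / k = ln(50.2/16.5) / 0.08772 = 1.113 / 0.08772 = 12.69 h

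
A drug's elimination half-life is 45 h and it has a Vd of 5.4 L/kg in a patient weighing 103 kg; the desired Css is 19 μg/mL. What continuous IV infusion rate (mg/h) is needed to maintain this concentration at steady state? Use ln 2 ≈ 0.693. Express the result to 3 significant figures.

Vd = 5.4 L/kg × 103 kg = 556.2 L
CL = 0.693 × Vd / t½ = 0.693 × 556.2 / 45 = 8.565 L/h
Infusion rate = CL × Css = 8.565 × 19 = 162.7 mg/h

163 mg/h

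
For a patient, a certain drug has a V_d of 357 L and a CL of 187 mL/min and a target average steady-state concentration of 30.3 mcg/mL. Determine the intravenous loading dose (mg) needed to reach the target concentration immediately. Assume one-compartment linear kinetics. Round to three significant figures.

LD = Vd × C = 357.0 × 30.30 = 10820 mg

10800 mg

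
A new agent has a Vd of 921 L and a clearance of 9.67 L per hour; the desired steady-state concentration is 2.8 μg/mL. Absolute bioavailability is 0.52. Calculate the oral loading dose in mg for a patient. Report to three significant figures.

The loading dose fills Vd to the target concentration.
LD = Vd × C / F = 921.0 × 2.800 / 0.52 = 4959 mg

4960 mg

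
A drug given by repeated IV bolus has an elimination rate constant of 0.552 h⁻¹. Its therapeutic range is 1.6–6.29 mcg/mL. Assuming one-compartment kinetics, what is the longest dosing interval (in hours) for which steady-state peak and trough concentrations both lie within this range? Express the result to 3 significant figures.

Between IV bolus doses, concentration decays as C = C₀·e^(−kτ), so C_peak/C_trough = e^(kτ).
τ_max = ln(C_peak/C_trough) / k = ln(6.29/1.6) / 0.5520 = 1.369 / 0.5520 = 2.480 h

2.48 h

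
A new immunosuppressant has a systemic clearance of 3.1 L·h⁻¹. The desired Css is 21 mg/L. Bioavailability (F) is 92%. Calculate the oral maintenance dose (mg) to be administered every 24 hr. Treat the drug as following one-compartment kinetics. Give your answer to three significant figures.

D = CL × Css × τ / F = 3.100 × 21 × 24 / 0.92 = 1698 mg

1700 mg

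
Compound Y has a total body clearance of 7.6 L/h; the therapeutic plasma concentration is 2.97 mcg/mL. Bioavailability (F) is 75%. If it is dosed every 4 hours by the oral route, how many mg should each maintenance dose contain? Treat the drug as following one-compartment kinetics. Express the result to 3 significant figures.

At steady state, dose per interval replaces the amount cleared in that interval: F·D/τ = CL·Css.
D = CL × Css × τ / F = 7.600 × 2.97 × 4 / 0.75 = 120.4 mg

120 mg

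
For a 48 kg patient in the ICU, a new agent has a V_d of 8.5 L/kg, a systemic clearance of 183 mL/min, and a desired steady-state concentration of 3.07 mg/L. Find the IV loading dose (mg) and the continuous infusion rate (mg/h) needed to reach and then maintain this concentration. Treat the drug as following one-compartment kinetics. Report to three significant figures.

(a) 1250 mg; (b) 33.7 mg/h

Total Vd = 8.5 × 48 = 408.0 L
Loading: fill Vd to C_target → 408.0 L × 3.07 mg/L = 1253 mg
CL = 183 mL/min × 60/1000 = 10.98 L/h
Maintenance: replace elimination → rate = CL × Css = 10.98 × 3.07 = 33.71 mg/h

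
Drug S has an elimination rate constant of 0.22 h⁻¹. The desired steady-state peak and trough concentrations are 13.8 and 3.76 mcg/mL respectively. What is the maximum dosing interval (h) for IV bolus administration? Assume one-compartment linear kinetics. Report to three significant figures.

Between IV bolus doses, concentration decays as C = C₀·e^(−kτ), so C_peak/C_trough = e^(kτ).
τ_max = ln(C_peak/C_trough) / k = ln(13.8/3.76) / 0.2200 = 1.300 / 0.2200 = 5.909 h

5.91 h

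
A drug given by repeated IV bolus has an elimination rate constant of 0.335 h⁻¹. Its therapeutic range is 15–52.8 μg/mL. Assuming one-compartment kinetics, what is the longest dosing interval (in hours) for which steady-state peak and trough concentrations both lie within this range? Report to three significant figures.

Between IV bolus doses, concentration decays as C = C₀·e^(−kτ), so C_peak/C_trough = e^(kτ).
τ_max = ln(C_peak/C_trough) / k = ln(52.8/15) / 0.3350 = 1.258 / 0.3350 = 3.755 h

3.76 h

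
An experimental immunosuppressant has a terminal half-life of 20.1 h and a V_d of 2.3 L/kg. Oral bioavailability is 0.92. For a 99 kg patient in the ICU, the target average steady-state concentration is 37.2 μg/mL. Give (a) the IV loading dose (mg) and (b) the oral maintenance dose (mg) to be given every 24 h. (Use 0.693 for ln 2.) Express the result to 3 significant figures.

Total Vd = 2.3 × 99 = 227.7 L
LD = Vd × C = 227.7 × 37.2 = 8470 mg
CL = 0.693 × Vd / t½ = 0.693 × 227.7 / 20.1 = 7.851 L/h
D = CL × Css × τ / F = 7.851 × 37.2 × 24 / 0.92 = 7619 mg

(a) 8470 mg; (b) 7620 mg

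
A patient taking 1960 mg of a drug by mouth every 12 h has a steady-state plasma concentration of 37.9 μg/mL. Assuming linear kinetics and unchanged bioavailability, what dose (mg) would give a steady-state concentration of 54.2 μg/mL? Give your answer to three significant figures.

With linear kinetics, Css is proportional to dose rate (D/τ) at fixed clearance.
D₂ = D₁ × (Css,target / Css,current) = 1960 × 54.2/37.9 = 2803 mg

2800 mg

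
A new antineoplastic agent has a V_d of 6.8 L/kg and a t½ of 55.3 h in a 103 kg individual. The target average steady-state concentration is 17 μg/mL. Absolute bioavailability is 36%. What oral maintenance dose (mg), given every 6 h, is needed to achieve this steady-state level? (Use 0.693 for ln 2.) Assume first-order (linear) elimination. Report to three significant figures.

Vd(total) = 103 kg × 6.8 L/kg = 700.4 L
k = 0.693/55.3 = 0.01253 h⁻¹, so CL = k·Vd = 0.01253 × 700.4 = 8.776 L/h
D = CL × Css × τ / F = 8.776 × 17 × 6 / 0.36 = 2487 mg

2490 mg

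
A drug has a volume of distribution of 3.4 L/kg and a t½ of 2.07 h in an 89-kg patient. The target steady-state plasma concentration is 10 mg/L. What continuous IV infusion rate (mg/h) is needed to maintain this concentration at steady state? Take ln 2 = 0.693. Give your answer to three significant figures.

1010 mg/h

Vd = 3.4 L/kg × 89 kg = 302.6 L
CL = 0.693 × Vd / t½ = 0.693 × 302.6 / 2.07 = 101.3 L/h
Infusion rate = CL × Css = 101.3 × 10 = 1013 mg/h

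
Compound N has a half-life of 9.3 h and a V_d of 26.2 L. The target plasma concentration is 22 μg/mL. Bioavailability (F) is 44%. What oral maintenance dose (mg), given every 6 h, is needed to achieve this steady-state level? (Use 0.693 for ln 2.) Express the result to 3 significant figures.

586 mg

CL = ln 2 · Vd / t½ = 0.693 × 26.20 / 9.3 = 1.952 L/h
D = CL × Css × τ / F = 1.952 × 22 × 6 / 0.44 = 585.6 mg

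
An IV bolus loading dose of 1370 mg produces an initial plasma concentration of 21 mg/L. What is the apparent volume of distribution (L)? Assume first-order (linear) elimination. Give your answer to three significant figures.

Immediately after an IV bolus, C₀ = Dose / Vd, so Vd = Dose / C₀.
Vd = 1370 / 21 = 65.24 L

65.2 L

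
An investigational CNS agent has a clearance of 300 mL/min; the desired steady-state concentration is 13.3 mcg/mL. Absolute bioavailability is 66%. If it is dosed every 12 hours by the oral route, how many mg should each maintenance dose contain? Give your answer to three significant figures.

Convert clearance: 300 mL/min × 60 min/h ÷ 1000 mL/L = 18.00 L/h
At steady state, dose per interval replaces the amount cleared in that interval: F·D/τ = CL·Css.
D = CL × Css × τ / F = 18.00 × 13.3 × 12 / 0.66 = 4353 mg

4350 mg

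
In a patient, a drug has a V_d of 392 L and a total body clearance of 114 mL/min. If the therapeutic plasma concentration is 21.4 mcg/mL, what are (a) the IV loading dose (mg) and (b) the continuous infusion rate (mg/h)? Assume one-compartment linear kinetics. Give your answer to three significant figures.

LD = Vd · C_target = 392.0 × 21.4 = 8389 mg
Convert clearance: 114 mL/min × 60 min/h ÷ 1000 mL/L = 6.840 L/h
Infusion rate = 6.840 L/h × 21.4 mg/L = 146.4 mg/h

(a) 8390 mg; (b) 146 mg/h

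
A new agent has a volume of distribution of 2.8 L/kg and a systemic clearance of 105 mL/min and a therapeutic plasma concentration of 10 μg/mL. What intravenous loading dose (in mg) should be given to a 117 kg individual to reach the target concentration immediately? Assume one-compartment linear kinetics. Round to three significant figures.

Vd(total) = 117 kg × 2.8 L/kg = 327.6 L
Loading dose depends on Vd (not clearance): it fills the distribution volume.
LD = Vd × C = 327.6 × 10.00 = 3276 mg

3280 mg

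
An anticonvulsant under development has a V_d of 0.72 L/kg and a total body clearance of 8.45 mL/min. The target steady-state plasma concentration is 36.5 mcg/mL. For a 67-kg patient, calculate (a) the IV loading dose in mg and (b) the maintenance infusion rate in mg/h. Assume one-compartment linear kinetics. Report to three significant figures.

Total Vd = 0.72 × 67 = 48.24 L
Loading dose = Vd × C = 48.24 × 36.5 = 1761 mg
CL = 8.45 mL/min = 8.45 × 0.06 = 0.5070 L/h
Maintenance infusion rate = CL × Css = 0.5070 × 36.5 = 18.51 mg/h

(a) 1760 mg; (b) 18.5 mg/h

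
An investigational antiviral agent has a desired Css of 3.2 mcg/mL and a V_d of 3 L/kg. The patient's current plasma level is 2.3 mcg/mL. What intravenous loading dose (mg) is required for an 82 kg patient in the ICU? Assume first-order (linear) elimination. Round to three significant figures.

221 mg

Vd(total) = 82 kg × 3 L/kg = 246.0 L
Concentration deficit ΔC = 3.2 − 2.3 = 0.9000 mg/L
LD = Vd × ΔC = 246.0 × 0.9000 = 221.4 mg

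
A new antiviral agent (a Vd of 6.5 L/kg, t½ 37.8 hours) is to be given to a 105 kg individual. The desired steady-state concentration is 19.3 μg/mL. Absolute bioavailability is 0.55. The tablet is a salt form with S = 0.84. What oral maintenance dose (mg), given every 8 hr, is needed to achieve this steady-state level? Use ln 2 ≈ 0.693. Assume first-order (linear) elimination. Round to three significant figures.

4180 mg

Total Vd = 6.5 × 105 = 682.5 L
CL = 0.693 × Vd / t½ = 0.693 × 682.5 / 37.8 = 12.51 L/h
D = CL × Css × τ / F / S = 12.51 × 19.3 × 8 / 0.55 / 0.84 = 4181 mg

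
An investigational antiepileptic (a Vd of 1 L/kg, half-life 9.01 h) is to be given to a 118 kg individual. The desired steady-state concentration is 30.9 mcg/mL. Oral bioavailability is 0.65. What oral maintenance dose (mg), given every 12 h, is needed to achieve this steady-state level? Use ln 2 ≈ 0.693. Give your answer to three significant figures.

Vd(total) = 118 kg × 1 L/kg = 118.0 L
CL = 0.693 × Vd / t½ = 0.693 × 118.0 / 9.01 = 9.076 L/h
D = CL × Css × τ / F = 9.076 × 30.9 × 12 / 0.65 = 5178 mg

5180 mg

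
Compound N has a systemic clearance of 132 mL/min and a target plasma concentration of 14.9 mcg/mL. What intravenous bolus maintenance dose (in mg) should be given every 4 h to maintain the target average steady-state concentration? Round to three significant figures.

472 mg

CL = 132 mL/min × 60/1000 = 7.920 L/h
At steady state, dose per interval replaces the amount cleared in that interval: D/τ = CL·Css.
D = CL × Css × τ = 7.920 × 14.9 × 4 = 472.0 mg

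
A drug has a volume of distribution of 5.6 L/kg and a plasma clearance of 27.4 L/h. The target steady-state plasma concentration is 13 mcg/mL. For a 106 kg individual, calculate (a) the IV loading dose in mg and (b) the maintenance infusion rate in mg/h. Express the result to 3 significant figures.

Vd(total) = 106 kg × 5.6 L/kg = 593.6 L
Loading dose = Vd × C = 593.6 × 13 = 7717 mg
Infusion rate = 27.40 L/h × 13 mg/L = 356.2 mg/h

(a) 7720 mg; (b) 356 mg/h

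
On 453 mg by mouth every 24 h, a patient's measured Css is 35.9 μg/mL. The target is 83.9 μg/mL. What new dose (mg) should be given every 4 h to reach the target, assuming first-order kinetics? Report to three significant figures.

176 mg

For first-order elimination, Css ∝ F·D/(CL·τ); F and CL are unchanged, so Css ∝ D/τ.
D₂ = D₁ × (Css,target / Css,current) × (τ₂/τ₁) = 453 × (83.9/35.9) × (4/24) = 176.4 mg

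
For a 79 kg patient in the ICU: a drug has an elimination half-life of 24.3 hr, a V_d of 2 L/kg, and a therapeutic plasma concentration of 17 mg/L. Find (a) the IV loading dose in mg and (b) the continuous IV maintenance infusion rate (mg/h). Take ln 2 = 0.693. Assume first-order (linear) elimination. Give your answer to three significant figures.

Vd = 2 L/kg × 79 kg = 158.0 L
LD = Vd × C = 158.0 × 17 = 2686 mg
CL = 0.693 × Vd / t½ = 0.693 × 158.0 / 24.3 = 4.506 L/h
Infusion rate = CL × Css = 4.506 × 17 = 76.60 mg/h

(a) 2690 mg; (b) 76.6 mg/h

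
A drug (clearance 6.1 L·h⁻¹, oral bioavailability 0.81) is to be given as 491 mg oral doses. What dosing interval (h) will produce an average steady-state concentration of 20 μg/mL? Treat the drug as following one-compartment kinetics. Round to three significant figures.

3.26 h

F·D/τ = CL·Css → τ = F·D / (CL·Css).
τ = 0.81 × 491 / (6.1 × 20) = 3.260 h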